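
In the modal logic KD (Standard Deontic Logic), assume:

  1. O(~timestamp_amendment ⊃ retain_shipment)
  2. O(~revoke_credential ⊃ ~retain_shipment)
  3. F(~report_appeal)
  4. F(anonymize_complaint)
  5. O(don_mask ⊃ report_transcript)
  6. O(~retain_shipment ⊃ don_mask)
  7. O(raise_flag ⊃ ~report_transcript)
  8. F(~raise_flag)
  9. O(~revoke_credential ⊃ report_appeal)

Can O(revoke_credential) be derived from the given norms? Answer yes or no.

F(~raise_flag) at premise 8 means O(raise_flag).
Applying K to premise 7 (O(raise_flag ⊃ ~report_transcript)) and O(raise_flag) yields O(~report_transcript).
Premise 5, O(don_mask ⊃ report_transcript), contraposes to O(~report_transcript ⊃ ~don_mask); with O(~report_transcript) we get O(~don_mask).
Premise 6 is O(~retain_shipment ⊃ don_mask); contrapositively O(~don_mask ⊃ retain_shipment). Since O(~don_mask) holds, K gives O(retain_shipment).
The contrapositive of premise 2 (O(~revoke_credential ⊃ ~retain_shipment)) is O(retain_shipment ⊃ revoke_credential), and O(retain_shipment) is already established, so O(revoke_credential).
Premises 1, 3, 4, 9 do not contribute to this derivation.
So O(revoke_credential) follows.

Yes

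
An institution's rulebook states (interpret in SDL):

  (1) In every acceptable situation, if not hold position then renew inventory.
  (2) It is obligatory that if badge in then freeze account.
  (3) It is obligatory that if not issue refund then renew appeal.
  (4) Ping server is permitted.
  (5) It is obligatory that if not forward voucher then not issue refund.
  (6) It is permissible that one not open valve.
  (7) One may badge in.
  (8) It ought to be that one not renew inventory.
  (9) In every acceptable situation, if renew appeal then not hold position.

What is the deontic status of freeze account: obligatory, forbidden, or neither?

Premise 2 is O(badge_in → freeze_account), but O(badge_in) is not derivable from the premises (the permission P(badge_in) asserts only ¬O(¬badge_in), not O(badge_in)), so it does not yield O(freeze_account).
No premise or chain of K-axiom applications forces O(freeze_account), and none forces O(¬freeze_account). So freeze_account is neither obligatory nor forbidden under these norms.

Neither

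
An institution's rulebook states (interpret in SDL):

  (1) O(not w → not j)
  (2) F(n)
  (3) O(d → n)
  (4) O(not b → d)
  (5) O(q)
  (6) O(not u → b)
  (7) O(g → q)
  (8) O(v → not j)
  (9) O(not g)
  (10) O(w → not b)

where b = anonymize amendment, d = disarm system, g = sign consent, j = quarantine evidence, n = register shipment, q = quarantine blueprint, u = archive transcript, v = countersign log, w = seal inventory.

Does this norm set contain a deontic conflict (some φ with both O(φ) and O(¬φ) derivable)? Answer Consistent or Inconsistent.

Premise 7 is O(g → q); even if O(q) held, inferring O(g) would be affirming the consequent — invalid.
So O(g) is not derivable, and the apparent clash with O(not g) does not arise.
A world satisfying every obligation exists (e.g. b=true, d=false, g=false, j=false, n=false, q=true, u=false, v=false, w=false); no atom is both obligatory and forbidden, so the set is consistent.

Consistent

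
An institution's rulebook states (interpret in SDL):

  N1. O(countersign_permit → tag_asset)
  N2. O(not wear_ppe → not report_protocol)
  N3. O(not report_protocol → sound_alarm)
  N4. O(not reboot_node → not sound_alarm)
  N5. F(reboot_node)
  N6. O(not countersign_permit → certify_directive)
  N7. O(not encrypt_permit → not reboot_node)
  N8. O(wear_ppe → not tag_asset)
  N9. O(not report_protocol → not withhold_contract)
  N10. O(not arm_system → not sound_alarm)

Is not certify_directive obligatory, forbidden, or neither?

F(reboot_node) at premise 5 means O(not reboot_node).
From O(not reboot_node) and premise 4, O(not reboot_node → not sound_alarm), we obtain O(not sound_alarm).
The contrapositive of premise 3 (O(not report_protocol → sound_alarm)) is O(not sound_alarm → report_protocol), and O(not sound_alarm) is already established, so O(report_protocol).
The contrapositive of premise 2 (O(not wear_ppe → not report_protocol)) is O(report_protocol → wear_ppe), and O(report_protocol) is already established, so O(wear_ppe).
Premise 8 is O(wear_ppe → not tag_asset); since O(wear_ppe), deontic closure gives O(not tag_asset).
Premise 1 is O(countersign_permit → tag_asset); contrapositively O(not tag_asset → not countersign_permit). Since O(not tag_asset) holds, K gives O(not countersign_permit).
Premise 6 is O(not countersign_permit → certify_directive); since O(not countersign_permit), deontic closure gives O(certify_directive).
Premises 7, 9, 10 do not contribute to this derivation.
Thus O(certify_directive), which is F(not certify_directive): not certify_directive is forbidden.

Forbidden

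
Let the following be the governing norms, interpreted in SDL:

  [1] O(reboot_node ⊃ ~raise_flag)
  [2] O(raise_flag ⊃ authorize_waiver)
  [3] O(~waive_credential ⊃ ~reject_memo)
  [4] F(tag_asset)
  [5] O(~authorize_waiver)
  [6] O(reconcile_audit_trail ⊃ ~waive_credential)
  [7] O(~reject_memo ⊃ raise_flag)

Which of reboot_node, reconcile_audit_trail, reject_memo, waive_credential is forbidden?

Premise 5 gives O(~authorize_waiver).
Premise 2 is O(raise_flag ⊃ authorize_waiver); contrapositively O(~authorize_waiver ⊃ ~raise_flag). Since O(~authorize_waiver) holds, K gives O(~raise_flag).
Premise 7, O(~reject_memo ⊃ raise_flag), contraposes to O(~raise_flag ⊃ reject_memo); with O(~raise_flag) we get O(reject_memo).
Premise 3, O(~waive_credential ⊃ ~reject_memo), contraposes to O(reject_memo ⊃ waive_credential); with O(reject_memo) we get O(waive_credential).
Premise 6 is O(reconcile_audit_trail ⊃ ~waive_credential); contrapositively O(waive_credential ⊃ ~reconcile_audit_trail). Since O(waive_credential) holds, K gives O(~reconcile_audit_trail).
So O(~reconcile_audit_trail) holds, i.e. reconcile_audit_trail is forbidden. None of the other listed options is forbidden under the premises.

reconcile_audit_trail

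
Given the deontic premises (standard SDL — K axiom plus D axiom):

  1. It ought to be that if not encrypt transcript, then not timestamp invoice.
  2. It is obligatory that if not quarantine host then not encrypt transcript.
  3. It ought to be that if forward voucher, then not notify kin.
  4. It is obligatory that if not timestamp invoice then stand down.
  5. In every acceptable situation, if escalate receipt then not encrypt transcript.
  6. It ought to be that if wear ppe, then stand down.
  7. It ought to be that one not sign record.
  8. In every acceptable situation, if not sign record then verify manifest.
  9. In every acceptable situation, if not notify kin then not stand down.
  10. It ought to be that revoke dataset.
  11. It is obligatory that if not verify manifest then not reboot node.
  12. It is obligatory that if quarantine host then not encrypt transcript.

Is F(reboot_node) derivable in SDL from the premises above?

Premise 11 is O(¬verify_manifest → ¬reboot_node), but O(¬verify_manifest) is not derivable from the premises, so it does not yield O(¬reboot_node).
No other premise forces O(¬reboot_node). An ideal world satisfying every premise can still have reboot_node true, so F(reboot_node) is not derivable.

No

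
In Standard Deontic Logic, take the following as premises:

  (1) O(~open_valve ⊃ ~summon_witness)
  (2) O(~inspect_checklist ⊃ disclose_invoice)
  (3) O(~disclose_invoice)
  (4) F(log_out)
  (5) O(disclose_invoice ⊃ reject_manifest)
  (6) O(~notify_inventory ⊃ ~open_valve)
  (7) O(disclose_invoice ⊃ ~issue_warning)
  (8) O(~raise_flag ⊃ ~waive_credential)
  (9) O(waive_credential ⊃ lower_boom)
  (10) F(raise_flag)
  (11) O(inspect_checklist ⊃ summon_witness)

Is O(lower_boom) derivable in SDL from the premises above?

Premise 9 is O(waive_credential ⊃ lower_boom), but O(waive_credential) is not derivable from the premises, so it does not yield O(lower_boom).
No other premise forces O(lower_boom). An ideal world satisfying every premise can still have lower_boom false, so O(lower_boom) is not derivable.

No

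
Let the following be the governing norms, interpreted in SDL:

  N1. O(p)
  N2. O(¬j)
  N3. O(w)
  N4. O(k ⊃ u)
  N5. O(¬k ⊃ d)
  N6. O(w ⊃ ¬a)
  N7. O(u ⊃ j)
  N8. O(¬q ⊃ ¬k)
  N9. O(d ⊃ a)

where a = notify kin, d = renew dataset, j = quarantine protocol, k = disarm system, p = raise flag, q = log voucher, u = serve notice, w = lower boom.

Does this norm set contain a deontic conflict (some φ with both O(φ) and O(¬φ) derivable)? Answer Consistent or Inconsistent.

Inconsistent

From premise 2 we have O(¬j).
Premise 7, O(u ⊃ j), contraposes to O(¬j ⊃ ¬u); with O(¬j) we get O(¬u).
Premise 4, O(k ⊃ u), contraposes to O(¬u ⊃ ¬k); with O(¬u) we get O(¬k).
With premise 5, O(¬k ⊃ d), the K-axiom yields O(d).
Premise 9 is O(d ⊃ a); since O(d), deontic closure gives O(a).
Premise 6, O(w ⊃ ¬a), contraposes to O(a ⊃ ¬w); with O(a) we get O(¬w).
Yet premise 3 states O(w).
We now have both O(¬w) and O(w) — w is simultaneously obligatory and forbidden, violating the D-axiom.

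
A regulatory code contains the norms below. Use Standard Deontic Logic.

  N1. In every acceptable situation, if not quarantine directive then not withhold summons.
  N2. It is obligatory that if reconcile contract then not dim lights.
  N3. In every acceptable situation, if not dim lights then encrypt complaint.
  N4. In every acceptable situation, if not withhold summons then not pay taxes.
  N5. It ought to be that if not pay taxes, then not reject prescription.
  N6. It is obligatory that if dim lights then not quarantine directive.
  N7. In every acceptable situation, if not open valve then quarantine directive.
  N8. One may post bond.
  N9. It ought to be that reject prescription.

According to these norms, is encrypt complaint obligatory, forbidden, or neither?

From premise 9 we have O(reject_prescription).
Premise 5 is O(¬pay_taxes → ¬reject_prescription); contrapositively O(reject_prescription → pay_taxes). Since O(reject_prescription) holds, K gives O(pay_taxes).
Premise 4 is O(¬withhold_summons → ¬pay_taxes); contrapositively O(pay_taxes → withhold_summons). Since O(pay_taxes) holds, K gives O(withhold_summons).
Premise 1, O(¬quarantine_directive → ¬withhold_summons), contraposes to O(withhold_summons → quarantine_directive); with O(withhold_summons) we get O(quarantine_directive).
The contrapositive of premise 6 (O(dim_lights → ¬quarantine_directive)) is O(quarantine_directive → ¬dim_lights), and O(quarantine_directive) is already established, so O(¬dim_lights).
Applying K to premise 3 (O(¬dim_lights → encrypt_complaint)) and O(¬dim_lights) yields O(encrypt_complaint).
Premises 2, 7, 8 do not contribute to this derivation.
Hence encrypt_complaint is obligatory.

Obligatory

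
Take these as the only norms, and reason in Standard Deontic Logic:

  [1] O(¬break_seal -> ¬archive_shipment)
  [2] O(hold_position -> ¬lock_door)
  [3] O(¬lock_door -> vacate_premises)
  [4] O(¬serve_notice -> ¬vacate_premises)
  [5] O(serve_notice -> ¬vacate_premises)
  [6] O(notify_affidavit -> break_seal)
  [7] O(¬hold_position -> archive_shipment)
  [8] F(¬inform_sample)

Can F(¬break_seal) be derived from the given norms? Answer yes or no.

Yes

By case analysis on serve_notice: premise 5 gives O(serve_notice -> ¬vacate_premises) and premise 4 gives O(¬serve_notice -> ¬vacate_premises), so O(¬vacate_premises) either way.
Premise 3 is O(¬lock_door -> vacate_premises); contrapositively O(¬vacate_premises -> lock_door). Since O(¬vacate_premises) holds, K gives O(lock_door).
Premise 2 is O(hold_position -> ¬lock_door); contrapositively O(lock_door -> ¬hold_position). Since O(lock_door) holds, K gives O(¬hold_position).
With premise 7, O(¬hold_position -> archive_shipment), the K-axiom yields O(archive_shipment).
Premise 1 is O(¬break_seal -> ¬archive_shipment); contrapositively O(archive_shipment -> break_seal). Since O(archive_shipment) holds, K gives O(break_seal).
Premises 6, 8 do not contribute to this derivation.
So O(break_seal) holds, i.e. F(¬break_seal). The claim follows.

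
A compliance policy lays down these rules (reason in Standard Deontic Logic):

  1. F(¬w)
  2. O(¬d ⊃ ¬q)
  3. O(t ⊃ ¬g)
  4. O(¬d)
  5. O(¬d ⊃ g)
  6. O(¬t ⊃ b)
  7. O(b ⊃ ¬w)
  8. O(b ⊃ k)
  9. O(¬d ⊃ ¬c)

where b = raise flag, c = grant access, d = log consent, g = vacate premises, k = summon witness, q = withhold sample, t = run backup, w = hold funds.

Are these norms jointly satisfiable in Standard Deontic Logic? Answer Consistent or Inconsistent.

Inconsistent

Premise 1, F(¬w), is equivalent to O(w).
Premise 7 is O(b ⊃ ¬w); contrapositively O(w ⊃ ¬b). Since O(w) holds, K gives O(¬b).
Premise 6, O(¬t ⊃ b), contraposes to O(¬b ⊃ t); with O(¬b) we get O(t).
Premise 3 is O(t ⊃ ¬g); since O(t), deontic closure gives O(¬g).
The contrapositive of premise 5 (O(¬d ⊃ g)) is O(¬g ⊃ d), and O(¬g) is already established, so O(d).
Yet premise 4 states O(¬d).
We now have both O(d) and O(¬d) — d is simultaneously obligatory and forbidden, violating the D-axiom.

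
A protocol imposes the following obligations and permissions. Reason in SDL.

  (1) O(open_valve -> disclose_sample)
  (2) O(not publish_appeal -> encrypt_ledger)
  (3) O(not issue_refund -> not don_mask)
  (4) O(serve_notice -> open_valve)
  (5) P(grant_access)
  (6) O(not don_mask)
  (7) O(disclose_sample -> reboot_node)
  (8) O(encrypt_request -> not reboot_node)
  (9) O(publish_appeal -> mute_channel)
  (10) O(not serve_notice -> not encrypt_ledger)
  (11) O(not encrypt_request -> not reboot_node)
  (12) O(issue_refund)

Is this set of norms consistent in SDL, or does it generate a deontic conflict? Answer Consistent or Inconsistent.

Consistent

Premise 3 is O(not issue_refund -> not don_mask); even if O(not don_mask) held, inferring O(not issue_refund) would be affirming the consequent — invalid.
So O(not issue_refund) is not derivable, and the apparent clash with O(issue_refund) does not arise.
A world satisfying every obligation exists (e.g. disclose_sample=false, don_mask=false, encrypt_ledger=false, encrypt_request=false, grant_access=false, issue_refund=true, mute_channel=true, open_valve=false, publish_appeal=true, reboot_node=false, serve_notice=false); no atom is both obligatory and forbidden, so the set is consistent.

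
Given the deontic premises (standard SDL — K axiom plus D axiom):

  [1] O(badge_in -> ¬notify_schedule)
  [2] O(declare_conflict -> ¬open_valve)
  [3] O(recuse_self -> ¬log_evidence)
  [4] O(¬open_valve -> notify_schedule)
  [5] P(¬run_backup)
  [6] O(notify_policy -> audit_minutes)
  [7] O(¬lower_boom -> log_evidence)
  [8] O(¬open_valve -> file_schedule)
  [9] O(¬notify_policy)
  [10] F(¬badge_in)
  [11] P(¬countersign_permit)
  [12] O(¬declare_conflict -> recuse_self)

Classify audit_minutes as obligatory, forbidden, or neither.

Premise 6 is O(notify_policy -> audit_minutes), but O(notify_policy) is not derivable from the premises, so it does not yield O(audit_minutes).
No premise or chain of K-axiom applications forces O(audit_minutes), and none forces O(¬audit_minutes). So audit_minutes is neither obligatory nor forbidden under these norms.

Neither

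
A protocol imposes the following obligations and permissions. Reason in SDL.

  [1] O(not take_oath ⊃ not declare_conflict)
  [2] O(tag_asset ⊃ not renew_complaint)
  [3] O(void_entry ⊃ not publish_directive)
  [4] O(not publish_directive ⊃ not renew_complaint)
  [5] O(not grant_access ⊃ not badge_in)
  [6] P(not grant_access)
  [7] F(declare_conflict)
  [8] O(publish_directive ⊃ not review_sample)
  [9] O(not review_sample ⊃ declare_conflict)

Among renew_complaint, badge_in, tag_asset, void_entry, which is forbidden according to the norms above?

Premise 7 is F(declare_conflict), i.e. O(not declare_conflict).
Premise 9, O(not review_sample ⊃ declare_conflict), contraposes to O(not declare_conflict ⊃ review_sample); with O(not declare_conflict) we get O(review_sample).
Premise 8, O(publish_directive ⊃ not review_sample), contraposes to O(review_sample ⊃ not publish_directive); with O(review_sample) we get O(not publish_directive).
With premise 4, O(not publish_directive ⊃ not renew_complaint), the K-axiom yields O(not renew_complaint).
So O(not renew_complaint) holds, i.e. renew_complaint is forbidden. None of the other listed options is forbidden under the premises.

renew_complaint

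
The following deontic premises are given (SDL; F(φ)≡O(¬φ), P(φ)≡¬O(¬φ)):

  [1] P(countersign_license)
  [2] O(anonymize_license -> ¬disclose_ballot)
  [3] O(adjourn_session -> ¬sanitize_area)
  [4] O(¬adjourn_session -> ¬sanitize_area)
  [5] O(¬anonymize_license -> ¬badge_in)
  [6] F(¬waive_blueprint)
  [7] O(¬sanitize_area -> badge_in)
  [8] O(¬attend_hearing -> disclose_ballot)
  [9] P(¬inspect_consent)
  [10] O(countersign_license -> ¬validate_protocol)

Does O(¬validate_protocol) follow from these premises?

Premise 10 is O(countersign_license -> ¬validate_protocol), but O(countersign_license) is not derivable from the premises (the permission P(countersign_license) asserts only ¬O(¬countersign_license), not O(countersign_license)), so it does not yield O(¬validate_protocol).
No other premise forces O(¬validate_protocol). An ideal world satisfying every premise can still have ¬validate_protocol false, so O(¬validate_protocol) is not derivable.

No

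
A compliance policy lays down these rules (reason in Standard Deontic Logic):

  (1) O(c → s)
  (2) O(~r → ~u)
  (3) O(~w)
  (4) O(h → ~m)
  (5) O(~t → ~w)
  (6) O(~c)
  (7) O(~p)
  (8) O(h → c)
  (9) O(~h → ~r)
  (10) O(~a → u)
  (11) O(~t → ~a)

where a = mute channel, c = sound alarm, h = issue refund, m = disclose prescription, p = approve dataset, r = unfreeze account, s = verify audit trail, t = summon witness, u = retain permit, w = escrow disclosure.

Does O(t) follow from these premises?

Yes

Premise 6 states O(~c) outright.
The contrapositive of premise 8 (O(h → c)) is O(~c → ~h), and O(~c) is already established, so O(~h).
Applying K to premise 9 (O(~h → ~r)) and O(~h) yields O(~r).
Applying K to premise 2 (O(~r → ~u)) and O(~r) yields O(~u).
Premise 10 is O(~a → u); contrapositively O(~u → a). Since O(~u) holds, K gives O(a).
Premise 11, O(~t → ~a), contraposes to O(a → t); with O(a) we get O(t).
Premises 1, 3, 4, 5, 7 do not contribute to this derivation.
So O(t) follows.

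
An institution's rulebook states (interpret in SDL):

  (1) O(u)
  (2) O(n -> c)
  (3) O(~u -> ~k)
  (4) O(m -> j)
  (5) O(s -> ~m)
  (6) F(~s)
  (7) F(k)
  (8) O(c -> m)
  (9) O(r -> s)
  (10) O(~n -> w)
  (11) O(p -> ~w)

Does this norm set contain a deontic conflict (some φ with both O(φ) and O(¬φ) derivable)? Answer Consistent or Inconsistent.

Consistent

Premise 3 is O(~u -> ~k); even if O(~k) held, inferring O(~u) would be affirming the consequent — invalid.
So O(~u) is not derivable, and the apparent clash with O(u) does not arise.
A world satisfying every obligation exists (e.g. c=false, j=false, k=false, m=false, n=false, p=false, r=false, s=true, u=true, w=true); no atom is both obligatory and forbidden, so the set is consistent.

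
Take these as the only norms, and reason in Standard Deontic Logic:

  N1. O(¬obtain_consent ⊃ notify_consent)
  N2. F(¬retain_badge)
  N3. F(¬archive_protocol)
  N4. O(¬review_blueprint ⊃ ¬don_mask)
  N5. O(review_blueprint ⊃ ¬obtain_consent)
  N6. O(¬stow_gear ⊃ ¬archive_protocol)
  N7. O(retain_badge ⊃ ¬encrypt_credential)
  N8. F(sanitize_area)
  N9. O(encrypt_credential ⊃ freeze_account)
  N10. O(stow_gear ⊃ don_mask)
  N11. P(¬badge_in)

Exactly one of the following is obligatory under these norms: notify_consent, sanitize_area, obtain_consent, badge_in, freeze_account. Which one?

notify_consent

Premise 3 is F(¬archive_protocol), i.e. O(archive_protocol).
Premise 6 is O(¬stow_gear ⊃ ¬archive_protocol); contrapositively O(archive_protocol ⊃ stow_gear). Since O(archive_protocol) holds, K gives O(stow_gear).
From O(stow_gear) and premise 10, O(stow_gear ⊃ don_mask), we obtain O(don_mask).
Premise 4, O(¬review_blueprint ⊃ ¬don_mask), contraposes to O(don_mask ⊃ review_blueprint); with O(don_mask) we get O(review_blueprint).
From O(review_blueprint) and premise 5, O(review_blueprint ⊃ ¬obtain_consent), we obtain O(¬obtain_consent).
Applying K to premise 1 (O(¬obtain_consent ⊃ notify_consent)) and O(¬obtain_consent) yields O(notify_consent).
So O(notify_consent) holds — notify_consent is obligatory. None of the other listed options is made obligatory by any chain of premises.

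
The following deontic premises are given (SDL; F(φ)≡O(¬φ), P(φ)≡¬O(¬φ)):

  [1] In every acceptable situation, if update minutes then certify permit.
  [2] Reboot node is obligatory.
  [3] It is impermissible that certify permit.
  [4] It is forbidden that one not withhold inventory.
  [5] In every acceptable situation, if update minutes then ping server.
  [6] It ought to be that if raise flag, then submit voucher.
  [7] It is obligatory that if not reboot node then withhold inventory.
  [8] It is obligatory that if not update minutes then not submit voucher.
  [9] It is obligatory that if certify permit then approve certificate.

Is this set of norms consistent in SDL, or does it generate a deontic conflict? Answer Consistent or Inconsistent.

Consistent

Premise 7 is O(¬reboot_node → withhold_inventory); even if O(withhold_inventory) held, inferring O(¬reboot_node) would be affirming the consequent — invalid.
So O(¬reboot_node) is not derivable, and the apparent clash with O(reboot_node) does not arise.
A world satisfying every obligation exists (e.g. approve_certificate=false, certify_permit=false, ping_server=false, raise_flag=false, reboot_node=true, submit_voucher=false, update_minutes=false, withhold_inventory=true); no atom is both obligatory and forbidden, so the set is consistent.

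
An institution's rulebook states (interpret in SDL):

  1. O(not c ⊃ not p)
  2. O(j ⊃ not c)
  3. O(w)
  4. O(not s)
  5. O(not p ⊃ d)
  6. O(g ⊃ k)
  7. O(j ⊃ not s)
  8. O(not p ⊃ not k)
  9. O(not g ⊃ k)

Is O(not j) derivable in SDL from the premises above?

By case analysis on not g: premise 9 gives O(not g ⊃ k) and premise 6 gives O(g ⊃ k), so O(k) either way.
Premise 8, O(not p ⊃ not k), contraposes to O(k ⊃ p); with O(k) we get O(p).
Premise 1 is O(not c ⊃ not p); contrapositively O(p ⊃ c). Since O(p) holds, K gives O(c).
Premise 2 is O(j ⊃ not c); contrapositively O(c ⊃ not j). Since O(c) holds, K gives O(not j).
Premises 3, 4, 5, 7 do not contribute to this derivation.
So O(not j) follows.

Yes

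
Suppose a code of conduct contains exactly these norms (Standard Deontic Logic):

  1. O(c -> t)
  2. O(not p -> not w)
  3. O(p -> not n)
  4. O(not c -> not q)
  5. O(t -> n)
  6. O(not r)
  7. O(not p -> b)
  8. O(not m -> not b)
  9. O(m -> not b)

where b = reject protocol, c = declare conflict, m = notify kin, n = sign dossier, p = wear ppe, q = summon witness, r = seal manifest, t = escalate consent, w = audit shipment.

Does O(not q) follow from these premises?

Yes

By case analysis on m: premise 9 gives O(m -> not b) and premise 8 gives O(not m -> not b), so O(not b) either way.
Premise 7 is O(not p -> b); contrapositively O(not b -> p). Since O(not b) holds, K gives O(p).
Applying K to premise 3 (O(p -> not n)) and O(p) yields O(not n).
Premise 5, O(t -> n), contraposes to O(not n -> not t); with O(not n) we get O(not t).
The contrapositive of premise 1 (O(c -> t)) is O(not t -> not c), and O(not t) is already established, so O(not c).
With premise 4, O(not c -> not q), the K-axiom yields O(not q).
Premises 2, 6 do not contribute to this derivation.
So O(not q) follows.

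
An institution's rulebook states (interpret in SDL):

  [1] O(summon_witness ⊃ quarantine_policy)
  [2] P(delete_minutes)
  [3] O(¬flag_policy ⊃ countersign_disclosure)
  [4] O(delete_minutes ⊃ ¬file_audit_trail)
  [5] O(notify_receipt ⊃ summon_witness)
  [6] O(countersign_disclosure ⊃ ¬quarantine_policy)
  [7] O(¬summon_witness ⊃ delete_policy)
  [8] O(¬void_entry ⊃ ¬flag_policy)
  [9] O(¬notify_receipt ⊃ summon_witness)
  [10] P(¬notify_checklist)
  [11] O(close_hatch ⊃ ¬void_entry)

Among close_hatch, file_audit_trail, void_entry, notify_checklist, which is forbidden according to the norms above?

close_hatch

By case analysis on ¬notify_receipt: premise 9 gives O(¬notify_receipt ⊃ summon_witness) and premise 5 gives O(notify_receipt ⊃ summon_witness), so O(summon_witness) either way.
With premise 1, O(summon_witness ⊃ quarantine_policy), the K-axiom yields O(quarantine_policy).
Premise 6, O(countersign_disclosure ⊃ ¬quarantine_policy), contraposes to O(quarantine_policy ⊃ ¬countersign_disclosure); with O(quarantine_policy) we get O(¬countersign_disclosure).
Premise 3 is O(¬flag_policy ⊃ countersign_disclosure); contrapositively O(¬countersign_disclosure ⊃ flag_policy). Since O(¬countersign_disclosure) holds, K gives O(flag_policy).
The contrapositive of premise 8 (O(¬void_entry ⊃ ¬flag_policy)) is O(flag_policy ⊃ void_entry), and O(flag_policy) is already established, so O(void_entry).
Premise 11 is O(close_hatch ⊃ ¬void_entry); contrapositively O(void_entry ⊃ ¬close_hatch). Since O(void_entry) holds, K gives O(¬close_hatch).
So O(¬close_hatch) holds, i.e. close_hatch is forbidden. None of the other listed options is forbidden under the premises.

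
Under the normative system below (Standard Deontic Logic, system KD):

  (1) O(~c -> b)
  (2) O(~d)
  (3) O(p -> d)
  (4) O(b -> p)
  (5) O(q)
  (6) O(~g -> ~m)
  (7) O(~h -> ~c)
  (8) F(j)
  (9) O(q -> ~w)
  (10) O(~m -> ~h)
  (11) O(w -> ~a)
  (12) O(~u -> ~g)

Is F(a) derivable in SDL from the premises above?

No

Premise 11 is O(w -> ~a), but O(w) is not derivable from the premises, so it does not yield O(~a).
No other premise forces O(~a). An ideal world satisfying every premise can still have a true, so F(a) is not derivable.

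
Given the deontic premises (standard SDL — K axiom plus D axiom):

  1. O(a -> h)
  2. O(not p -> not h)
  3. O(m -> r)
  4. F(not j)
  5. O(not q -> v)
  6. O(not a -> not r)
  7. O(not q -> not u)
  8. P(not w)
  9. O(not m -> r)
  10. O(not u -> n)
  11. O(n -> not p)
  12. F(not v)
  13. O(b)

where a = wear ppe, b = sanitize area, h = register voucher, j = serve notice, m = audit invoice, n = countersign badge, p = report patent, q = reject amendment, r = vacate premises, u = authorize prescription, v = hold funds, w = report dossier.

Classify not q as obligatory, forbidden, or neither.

Forbidden

Premises 9 and 3 cover both cases: O(not m -> r) and O(m -> r). Since not m ∨ m is a tautology, O(r) follows.
Premise 6, O(not a -> not r), contraposes to O(r -> a); with O(r) we get O(a).
Premise 1 is O(a -> h); since O(a), deontic closure gives O(h).
Premise 2 is O(not p -> not h); contrapositively O(h -> p). Since O(h) holds, K gives O(p).
Premise 11, O(n -> not p), contraposes to O(p -> not n); with O(p) we get O(not n).
The contrapositive of premise 10 (O(not u -> n)) is O(not n -> u), and O(not n) is already established, so O(u).
The contrapositive of premise 7 (O(not q -> not u)) is O(u -> q), and O(u) is already established, so O(q).
Premises 4, 5, 8, 12, 13 do not contribute to this derivation.
Thus O(q), which is F(not q): not q is forbidden.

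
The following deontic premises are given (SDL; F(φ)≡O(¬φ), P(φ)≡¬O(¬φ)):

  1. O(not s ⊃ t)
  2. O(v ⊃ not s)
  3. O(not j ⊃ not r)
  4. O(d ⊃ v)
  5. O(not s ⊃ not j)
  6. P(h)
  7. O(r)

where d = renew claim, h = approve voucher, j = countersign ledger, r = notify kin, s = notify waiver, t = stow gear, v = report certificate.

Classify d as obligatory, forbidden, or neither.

Forbidden

Premise 7 gives O(r).
Premise 3 is O(not j ⊃ not r); contrapositively O(r ⊃ j). Since O(r) holds, K gives O(j).
Premise 5, O(not s ⊃ not j), contraposes to O(j ⊃ s); with O(j) we get O(s).
Premise 2 is O(v ⊃ not s); contrapositively O(s ⊃ not v). Since O(s) holds, K gives O(not v).
Premise 4 is O(d ⊃ v); contrapositively O(not v ⊃ not d). Since O(not v) holds, K gives O(not d).
Premises 1, 6 do not contribute to this derivation.
Thus O(not d), which is F(d): d is forbidden.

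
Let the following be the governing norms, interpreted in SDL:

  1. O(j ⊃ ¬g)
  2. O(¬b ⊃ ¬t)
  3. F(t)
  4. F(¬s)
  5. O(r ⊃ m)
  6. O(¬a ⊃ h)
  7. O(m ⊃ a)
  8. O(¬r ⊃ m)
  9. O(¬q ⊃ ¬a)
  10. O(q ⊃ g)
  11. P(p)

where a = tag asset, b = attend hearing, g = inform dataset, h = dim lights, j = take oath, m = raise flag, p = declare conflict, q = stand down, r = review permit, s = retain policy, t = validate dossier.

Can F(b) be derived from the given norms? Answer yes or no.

No

Premise 2 is O(¬b ⊃ ¬t); even if O(¬t) held, inferring O(¬b) would be affirming the consequent — invalid.
No other premise forces O(¬b). An ideal world satisfying every premise can still have b true, so F(b) is not derivable.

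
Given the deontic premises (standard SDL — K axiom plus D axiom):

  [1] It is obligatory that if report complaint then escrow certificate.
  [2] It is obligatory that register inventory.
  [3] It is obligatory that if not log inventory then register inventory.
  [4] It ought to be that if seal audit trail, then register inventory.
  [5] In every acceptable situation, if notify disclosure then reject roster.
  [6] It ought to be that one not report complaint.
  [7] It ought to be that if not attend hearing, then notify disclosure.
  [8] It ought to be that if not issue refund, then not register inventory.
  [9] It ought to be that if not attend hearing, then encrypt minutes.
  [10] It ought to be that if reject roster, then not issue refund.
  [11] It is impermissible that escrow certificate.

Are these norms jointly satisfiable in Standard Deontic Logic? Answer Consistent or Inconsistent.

Premise 1 is O(report_complaint → escrow_certificate), but O(report_complaint) is not derivable from the premises, so it does not yield O(escrow_certificate).
So O(escrow_certificate) is not derivable, and the apparent clash with O(¬escrow_certificate) does not arise.
A world satisfying every obligation exists (e.g. attend_hearing=true, encrypt_minutes=false, escrow_certificate=false, issue_refund=true, log_inventory=false, notify_disclosure=false, register_inventory=true, reject_roster=false, report_complaint=false, seal_audit_trail=false); no atom is both obligatory and forbidden, so the set is consistent.

Consistent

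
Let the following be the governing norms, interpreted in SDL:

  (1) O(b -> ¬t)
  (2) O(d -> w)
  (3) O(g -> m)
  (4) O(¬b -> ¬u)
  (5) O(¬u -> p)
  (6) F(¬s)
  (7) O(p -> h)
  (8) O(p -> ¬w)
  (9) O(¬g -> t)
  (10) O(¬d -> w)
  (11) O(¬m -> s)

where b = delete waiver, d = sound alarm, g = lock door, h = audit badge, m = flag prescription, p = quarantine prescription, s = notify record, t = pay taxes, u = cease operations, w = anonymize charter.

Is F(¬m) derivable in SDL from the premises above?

Premises 10 and 2 cover both cases: O(¬d -> w) and O(d -> w). Since ¬d ∨ d is a tautology, O(w) follows.
Premise 8 is O(p -> ¬w); contrapositively O(w -> ¬p). Since O(w) holds, K gives O(¬p).
Premise 5 is O(¬u -> p); contrapositively O(¬p -> u). Since O(¬p) holds, K gives O(u).
Premise 4, O(¬b -> ¬u), contraposes to O(u -> b); with O(u) we get O(b).
Applying K to premise 1 (O(b -> ¬t)) and O(b) yields O(¬t).
Premise 9 is O(¬g -> t); contrapositively O(¬t -> g). Since O(¬t) holds, K gives O(g).
From O(g) and premise 3, O(g -> m), we obtain O(m).
Premises 6, 7, 11 do not contribute to this derivation.
So O(m) holds, i.e. F(¬m). The claim follows.

Yes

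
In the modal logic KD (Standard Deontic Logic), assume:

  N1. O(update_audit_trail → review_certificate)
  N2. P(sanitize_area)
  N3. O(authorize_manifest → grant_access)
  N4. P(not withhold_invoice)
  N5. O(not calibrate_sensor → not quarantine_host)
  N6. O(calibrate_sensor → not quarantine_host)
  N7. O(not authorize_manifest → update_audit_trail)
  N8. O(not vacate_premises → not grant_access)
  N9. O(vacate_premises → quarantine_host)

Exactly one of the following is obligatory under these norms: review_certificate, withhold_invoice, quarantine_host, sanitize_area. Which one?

By case analysis on calibrate_sensor: premise 6 gives O(calibrate_sensor → not quarantine_host) and premise 5 gives O(not calibrate_sensor → not quarantine_host), so O(not quarantine_host) either way.
Premise 9 is O(vacate_premises → quarantine_host); contrapositively O(not quarantine_host → not vacate_premises). Since O(not quarantine_host) holds, K gives O(not vacate_premises).
From O(not vacate_premises) and premise 8, O(not vacate_premises → not grant_access), we obtain O(not grant_access).
The contrapositive of premise 3 (O(authorize_manifest → grant_access)) is O(not grant_access → not authorize_manifest), and O(not grant_access) is already established, so O(not authorize_manifest).
Premise 7 is O(not authorize_manifest → update_audit_trail); since O(not authorize_manifest), deontic closure gives O(update_audit_trail).
Applying K to premise 1 (O(update_audit_trail → review_certificate)) and O(update_audit_trail) yields O(review_certificate).
So O(review_certificate) holds — review_certificate is obligatory. None of the other listed options is made obligatory by any chain of premises.

review_certificate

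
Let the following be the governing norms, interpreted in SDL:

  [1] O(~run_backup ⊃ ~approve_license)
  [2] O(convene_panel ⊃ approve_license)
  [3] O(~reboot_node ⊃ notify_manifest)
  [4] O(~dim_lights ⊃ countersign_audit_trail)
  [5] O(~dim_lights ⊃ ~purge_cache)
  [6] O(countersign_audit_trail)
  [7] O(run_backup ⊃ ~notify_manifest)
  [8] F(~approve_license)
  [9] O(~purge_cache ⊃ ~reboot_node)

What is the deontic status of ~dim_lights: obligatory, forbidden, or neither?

Premise 8, F(~approve_license), is equivalent to O(approve_license).
Premise 1 is O(~run_backup ⊃ ~approve_license); contrapositively O(approve_license ⊃ run_backup). Since O(approve_license) holds, K gives O(run_backup).
From O(run_backup) and premise 7, O(run_backup ⊃ ~notify_manifest), we obtain O(~notify_manifest).
Premise 3, O(~reboot_node ⊃ notify_manifest), contraposes to O(~notify_manifest ⊃ reboot_node); with O(~notify_manifest) we get O(reboot_node).
The contrapositive of premise 9 (O(~purge_cache ⊃ ~reboot_node)) is O(reboot_node ⊃ purge_cache), and O(reboot_node) is already established, so O(purge_cache).
Premise 5 is O(~dim_lights ⊃ ~purge_cache); contrapositively O(purge_cache ⊃ dim_lights). Since O(purge_cache) holds, K gives O(dim_lights).
Premises 2, 4, 6 do not contribute to this derivation.
Thus O(dim_lights), which is F(~dim_lights): ~dim_lights is forbidden.

Forbidden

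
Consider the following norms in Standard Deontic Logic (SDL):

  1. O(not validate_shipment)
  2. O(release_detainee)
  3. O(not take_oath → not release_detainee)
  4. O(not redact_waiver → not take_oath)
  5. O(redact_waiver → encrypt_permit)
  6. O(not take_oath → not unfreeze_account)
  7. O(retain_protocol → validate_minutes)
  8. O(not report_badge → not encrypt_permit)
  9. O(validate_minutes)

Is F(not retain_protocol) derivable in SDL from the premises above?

Premise 7 is O(retain_protocol → validate_minutes); even if O(validate_minutes) held, inferring O(retain_protocol) would be affirming the consequent — invalid.
No other premise forces O(retain_protocol). An ideal world satisfying every premise can still have not retain_protocol true, so F(not retain_protocol) is not derivable.

No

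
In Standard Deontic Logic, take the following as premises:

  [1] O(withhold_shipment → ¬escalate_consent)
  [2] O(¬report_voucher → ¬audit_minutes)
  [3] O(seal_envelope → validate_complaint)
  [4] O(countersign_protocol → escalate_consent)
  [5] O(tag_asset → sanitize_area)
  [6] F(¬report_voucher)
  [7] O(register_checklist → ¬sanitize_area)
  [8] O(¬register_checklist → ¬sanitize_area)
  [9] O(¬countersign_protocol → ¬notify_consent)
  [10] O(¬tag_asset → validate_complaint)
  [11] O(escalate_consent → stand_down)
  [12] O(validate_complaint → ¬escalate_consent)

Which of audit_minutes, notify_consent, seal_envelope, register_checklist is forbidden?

Premises 8 and 7 cover both cases: O(¬register_checklist → ¬sanitize_area) and O(register_checklist → ¬sanitize_area). Since ¬register_checklist ∨ register_checklist is a tautology, O(¬sanitize_area) follows.
Premise 5, O(tag_asset → sanitize_area), contraposes to O(¬sanitize_area → ¬tag_asset); with O(¬sanitize_area) we get O(¬tag_asset).
From O(¬tag_asset) and premise 10, O(¬tag_asset → validate_complaint), we obtain O(validate_complaint).
From O(validate_complaint) and premise 12, O(validate_complaint → ¬escalate_consent), we obtain O(¬escalate_consent).
The contrapositive of premise 4 (O(countersign_protocol → escalate_consent)) is O(¬escalate_consent → ¬countersign_protocol), and O(¬escalate_consent) is already established, so O(¬countersign_protocol).
Premise 9 is O(¬countersign_protocol → ¬notify_consent); since O(¬countersign_protocol), deontic closure gives O(¬notify_consent).
So O(¬notify_consent) holds, i.e. notify_consent is forbidden. None of the other listed options is forbidden under the premises.

notify_consent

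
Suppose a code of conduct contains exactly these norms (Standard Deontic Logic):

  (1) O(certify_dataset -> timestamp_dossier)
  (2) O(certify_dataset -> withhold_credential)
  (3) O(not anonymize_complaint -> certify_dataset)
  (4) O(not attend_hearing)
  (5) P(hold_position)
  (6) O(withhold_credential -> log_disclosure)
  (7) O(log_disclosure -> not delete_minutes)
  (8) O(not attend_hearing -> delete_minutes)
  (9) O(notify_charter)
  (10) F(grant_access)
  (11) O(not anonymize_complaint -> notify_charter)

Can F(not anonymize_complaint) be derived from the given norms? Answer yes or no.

Premise 4 gives O(not attend_hearing).
Applying K to premise 8 (O(not attend_hearing -> delete_minutes)) and O(not attend_hearing) yields O(delete_minutes).
Premise 7 is O(log_disclosure -> not delete_minutes); contrapositively O(delete_minutes -> not log_disclosure). Since O(delete_minutes) holds, K gives O(not log_disclosure).
The contrapositive of premise 6 (O(withhold_credential -> log_disclosure)) is O(not log_disclosure -> not withhold_credential), and O(not log_disclosure) is already established, so O(not withhold_credential).
The contrapositive of premise 2 (O(certify_dataset -> withhold_credential)) is O(not withhold_credential -> not certify_dataset), and O(not withhold_credential) is already established, so O(not certify_dataset).
The contrapositive of premise 3 (O(not anonymize_complaint -> certify_dataset)) is O(not certify_dataset -> anonymize_complaint), and O(not certify_dataset) is already established, so O(anonymize_complaint).
Premises 1, 5, 9, 10, 11 do not contribute to this derivation.
So O(anonymize_complaint) holds, i.e. F(not anonymize_complaint). The claim follows.

Yes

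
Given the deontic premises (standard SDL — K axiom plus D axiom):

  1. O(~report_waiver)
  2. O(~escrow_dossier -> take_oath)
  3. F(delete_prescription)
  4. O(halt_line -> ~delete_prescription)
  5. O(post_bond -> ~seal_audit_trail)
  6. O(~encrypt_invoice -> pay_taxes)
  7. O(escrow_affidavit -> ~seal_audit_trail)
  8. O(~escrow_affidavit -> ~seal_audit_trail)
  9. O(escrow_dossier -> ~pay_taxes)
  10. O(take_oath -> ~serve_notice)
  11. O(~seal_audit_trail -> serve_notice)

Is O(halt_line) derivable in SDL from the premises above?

Premise 4 is O(halt_line -> ~delete_prescription); even if O(~delete_prescription) held, inferring O(halt_line) would be affirming the consequent — invalid.
No other premise forces O(halt_line). An ideal world satisfying every premise can still have halt_line false, so O(halt_line) is not derivable.

No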